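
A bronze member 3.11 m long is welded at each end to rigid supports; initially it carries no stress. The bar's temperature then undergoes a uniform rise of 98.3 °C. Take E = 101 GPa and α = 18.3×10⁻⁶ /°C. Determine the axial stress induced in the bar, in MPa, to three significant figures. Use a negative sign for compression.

-182 MPa

Free thermal expansion αLΔT = 18.3e-6 · 3110 · 98.3 = 5.595 mm.
The walls impose strain ε = −(5.595)/3110 = -1.7989e-03; σ = Eε = 101000 · -1.7989e-03 = -181.7 MPa.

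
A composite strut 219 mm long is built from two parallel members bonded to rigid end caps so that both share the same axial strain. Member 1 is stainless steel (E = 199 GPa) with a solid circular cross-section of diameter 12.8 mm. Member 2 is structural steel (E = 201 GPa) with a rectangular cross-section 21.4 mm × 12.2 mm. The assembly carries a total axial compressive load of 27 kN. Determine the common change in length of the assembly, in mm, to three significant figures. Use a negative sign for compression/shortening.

-0.0757 mm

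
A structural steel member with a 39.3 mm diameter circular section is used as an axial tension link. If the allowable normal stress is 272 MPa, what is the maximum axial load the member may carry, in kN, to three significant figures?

A = 1213 mm².
P_max = σ_allow · A = 272 · 1213 = 329900 N = 329.9 kN.

330 kN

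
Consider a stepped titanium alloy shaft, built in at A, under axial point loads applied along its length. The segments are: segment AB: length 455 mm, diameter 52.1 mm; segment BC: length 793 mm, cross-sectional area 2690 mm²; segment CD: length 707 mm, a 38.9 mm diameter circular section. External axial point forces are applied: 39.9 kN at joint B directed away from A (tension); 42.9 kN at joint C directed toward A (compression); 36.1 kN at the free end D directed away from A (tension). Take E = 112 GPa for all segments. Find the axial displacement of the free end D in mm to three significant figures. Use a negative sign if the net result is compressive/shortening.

0.237 mm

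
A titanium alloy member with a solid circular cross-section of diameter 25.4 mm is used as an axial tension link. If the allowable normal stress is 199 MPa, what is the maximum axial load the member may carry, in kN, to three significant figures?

A = 506.7 mm².
P_max = σ_allow · A = 199 · 506.7 = 100800 N = 100.8 kN.

101 kN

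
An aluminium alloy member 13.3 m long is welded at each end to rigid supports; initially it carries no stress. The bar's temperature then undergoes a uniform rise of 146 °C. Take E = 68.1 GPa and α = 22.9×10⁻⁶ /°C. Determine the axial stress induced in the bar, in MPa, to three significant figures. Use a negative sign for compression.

Free thermal expansion αLΔT = 22.9e-6 · 13300 · 146 = 44.47 mm.
The walls impose strain ε = −(44.47)/13300 = -3.3434e-03; σ = Eε = 68100 · -3.3434e-03 = -227.7 MPa.

-228 MPa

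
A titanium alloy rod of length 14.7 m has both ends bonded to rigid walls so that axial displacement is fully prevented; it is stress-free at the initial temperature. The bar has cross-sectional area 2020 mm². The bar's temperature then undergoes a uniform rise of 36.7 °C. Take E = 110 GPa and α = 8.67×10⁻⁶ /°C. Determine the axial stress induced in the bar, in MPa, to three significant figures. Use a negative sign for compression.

-35.0 MPa

Free thermal expansion αLΔT = 8.67e-6 · 14700 · 36.7 = 4.677 mm.
The walls impose strain ε = −(4.677)/14700 = -3.1819e-04; σ = Eε = 110000 · -3.1819e-04 = -35 MPa.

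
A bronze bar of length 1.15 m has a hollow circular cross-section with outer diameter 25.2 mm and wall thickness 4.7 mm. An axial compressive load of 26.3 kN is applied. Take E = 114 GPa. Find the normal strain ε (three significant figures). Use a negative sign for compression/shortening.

-7.62e-04

A = 302.7 mm².
σ = N/A = -86.89 MPa; ε = σ/E = -86.89/114000 = -7.622e-04.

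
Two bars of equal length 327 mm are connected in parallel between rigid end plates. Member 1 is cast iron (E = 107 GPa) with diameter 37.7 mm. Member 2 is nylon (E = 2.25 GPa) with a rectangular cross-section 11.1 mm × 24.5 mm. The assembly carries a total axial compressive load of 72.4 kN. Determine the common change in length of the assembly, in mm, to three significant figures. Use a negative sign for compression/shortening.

A_1 = 1116 mm².
A_2 = 271.9 mm².
Equal strain + equilibrium ⇒ each member carries load in proportion to AE: A₁E₁ = 119400000 N, A₂E₂ = 611900 N, ΣAE = 120100000 N.
δ = PL/ΣAE = -72400·327/120100000 = -0.1972 mm.

-0.197 mm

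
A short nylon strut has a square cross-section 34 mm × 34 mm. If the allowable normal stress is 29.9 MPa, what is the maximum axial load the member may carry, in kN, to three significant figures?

34.6 kN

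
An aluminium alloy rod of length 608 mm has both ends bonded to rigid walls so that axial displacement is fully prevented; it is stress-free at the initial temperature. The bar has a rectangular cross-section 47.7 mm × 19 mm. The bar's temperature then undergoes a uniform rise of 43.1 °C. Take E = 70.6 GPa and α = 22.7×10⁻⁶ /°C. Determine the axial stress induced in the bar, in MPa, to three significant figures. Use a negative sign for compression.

Free thermal expansion αLΔT = 22.7e-6 · 608 · 43.1 = 0.5948 mm.
The walls impose strain ε = −(0.5948)/608 = -9.7837e-04; σ = Eε = 70600 · -9.7837e-04 = -69.07 MPa.

-69.1 MPa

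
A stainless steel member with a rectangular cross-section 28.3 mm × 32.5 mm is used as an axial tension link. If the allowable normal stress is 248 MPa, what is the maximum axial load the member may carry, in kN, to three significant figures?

228 kN

A = 919.8 mm².
P_max = σ_allow · A = 248 · 919.8 = 228100 N = 228.1 kN.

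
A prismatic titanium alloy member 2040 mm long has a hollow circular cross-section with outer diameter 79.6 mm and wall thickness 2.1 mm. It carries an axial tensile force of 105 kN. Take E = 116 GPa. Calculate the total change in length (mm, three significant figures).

3.61 mm

A = 511.3 mm².
δ_mech = NL/(AE) = 105000·2040/(511.3·116000) = 3.612 mm.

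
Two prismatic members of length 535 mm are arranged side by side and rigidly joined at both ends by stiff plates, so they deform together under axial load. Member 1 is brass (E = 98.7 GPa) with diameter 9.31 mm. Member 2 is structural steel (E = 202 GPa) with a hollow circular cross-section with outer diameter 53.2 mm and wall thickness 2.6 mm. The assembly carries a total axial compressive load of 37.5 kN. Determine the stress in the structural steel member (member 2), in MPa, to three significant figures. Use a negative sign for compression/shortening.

-84.0 MPa

A_1 = 68.08 mm².
A_2 = 413.3 mm².
Equal strain + equilibrium ⇒ each member carries load in proportion to AE: A₁E₁ = 6719000 N, A₂E₂ = 83490000 N, ΣAE = 90210000 N.
σ₂ = P·E₂/ΣAE = -37500·202000/90210000 = -83.97 MPa.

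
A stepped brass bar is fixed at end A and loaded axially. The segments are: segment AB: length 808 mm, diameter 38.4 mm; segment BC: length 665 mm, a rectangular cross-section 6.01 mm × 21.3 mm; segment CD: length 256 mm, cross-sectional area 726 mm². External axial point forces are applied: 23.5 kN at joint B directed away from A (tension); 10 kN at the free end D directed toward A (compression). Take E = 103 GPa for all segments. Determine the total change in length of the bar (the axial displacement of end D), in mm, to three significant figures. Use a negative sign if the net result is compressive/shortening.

Internal axial forces (sectioning from the free end, tension +): N_CD = -10 kN, N_BC = -10 kN, N_AB = 13.5 kN.
A_AB = 1158 mm².
A_BC = 128 mm².
δ_AB = 13500·808/(1158·103000) = 0.09144 mm
δ_BC = -10000·665/(128·103000) = -0.5043 mm
δ_CD = -10000·256/(726·103000) = -0.03423 mm
δ = Σδ_i = -0.4471 mm.

-0.447 mm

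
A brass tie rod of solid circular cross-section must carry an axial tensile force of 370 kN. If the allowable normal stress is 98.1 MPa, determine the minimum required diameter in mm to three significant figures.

Required area A ≥ P/σ_allow = 370000/98.1 = 3772 mm².
For a solid circular section, d ≥ √(4A/π) = 69.3 mm.

69.3 mm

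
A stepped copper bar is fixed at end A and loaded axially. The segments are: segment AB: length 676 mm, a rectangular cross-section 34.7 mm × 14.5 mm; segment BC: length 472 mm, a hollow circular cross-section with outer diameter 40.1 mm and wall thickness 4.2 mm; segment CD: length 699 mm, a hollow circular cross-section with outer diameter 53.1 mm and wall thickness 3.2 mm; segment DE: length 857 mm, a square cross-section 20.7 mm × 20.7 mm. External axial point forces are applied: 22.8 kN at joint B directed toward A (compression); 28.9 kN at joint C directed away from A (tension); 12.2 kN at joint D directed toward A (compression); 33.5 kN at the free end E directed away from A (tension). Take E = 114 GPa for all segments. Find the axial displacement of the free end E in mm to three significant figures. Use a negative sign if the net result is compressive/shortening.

1.61 mm

Internal axial forces (sectioning from the free end, tension +): N_DE = 33.5 kN, N_CD = 21.3 kN, N_BC = 50.2 kN, N_AB = 27.4 kN.
A_AB = 503.2 mm².
A_BC = 473.7 mm².
A_CD = 501.6 mm².
A_DE = 428.5 mm².
δ_AB = 27400·676/(503.2·114000) = 0.3229 mm
δ_BC = 50200·472/(473.7·114000) = 0.4388 mm
δ_CD = 21300·699/(501.6·114000) = 0.2603 mm
δ_DE = 33500·857/(428.5·114000) = 0.5877 mm
δ = Σδ_i = 1.61 mm.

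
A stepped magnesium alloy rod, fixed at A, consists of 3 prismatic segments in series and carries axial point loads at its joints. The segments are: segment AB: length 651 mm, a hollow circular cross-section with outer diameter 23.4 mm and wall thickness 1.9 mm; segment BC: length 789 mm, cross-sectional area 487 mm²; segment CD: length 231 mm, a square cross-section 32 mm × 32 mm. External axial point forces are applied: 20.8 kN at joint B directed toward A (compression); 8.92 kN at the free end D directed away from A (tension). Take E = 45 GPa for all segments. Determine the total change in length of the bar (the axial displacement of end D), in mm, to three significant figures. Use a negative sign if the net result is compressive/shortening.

-0.973 mm

Internal axial forces (sectioning from the free end, tension +): N_CD = 8.92 kN, N_BC = 8.92 kN, N_AB = -11.88 kN.
A_AB = 128.3 mm².
A_CD = 1024 mm².
δ_AB = -11880·651/(128.3·45000) = -1.339 mm
δ_BC = 8920·789/(487·45000) = 0.3211 mm
δ_CD = 8920·231/(1024·45000) = 0.04472 mm
δ = Σδ_i = -0.9733 mm.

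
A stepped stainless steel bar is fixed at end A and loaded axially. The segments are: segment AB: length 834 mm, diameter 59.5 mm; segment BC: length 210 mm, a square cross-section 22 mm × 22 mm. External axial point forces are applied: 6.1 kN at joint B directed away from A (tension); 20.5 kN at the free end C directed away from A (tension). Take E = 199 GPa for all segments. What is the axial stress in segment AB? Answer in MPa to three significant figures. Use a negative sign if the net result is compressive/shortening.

9.57 MPa

Internal axial forces (sectioning from the free end, tension +): N_BC = 20.5 kN, N_AB = 26.6 kN.
A_AB = 2781 mm².
σ_AB = N_AB/A_AB = 26600/2781 = 9.567 MPa.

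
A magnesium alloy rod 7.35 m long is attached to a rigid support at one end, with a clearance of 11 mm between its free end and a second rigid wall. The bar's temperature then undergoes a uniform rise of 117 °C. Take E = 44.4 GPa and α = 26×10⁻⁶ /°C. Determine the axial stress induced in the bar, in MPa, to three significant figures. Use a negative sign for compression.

Free thermal expansion αLΔT = 26e-6 · 7350 · 117 = 22.36 mm.
The walls engage after the gap closes; constrained expansion = 22.36 − 11 = 11.36 mm.
The walls impose strain ε = −(11.36)/7350 = -1.5454e-03; σ = Eε = 44400 · -1.5454e-03 = -68.62 MPa.

-68.6 MPa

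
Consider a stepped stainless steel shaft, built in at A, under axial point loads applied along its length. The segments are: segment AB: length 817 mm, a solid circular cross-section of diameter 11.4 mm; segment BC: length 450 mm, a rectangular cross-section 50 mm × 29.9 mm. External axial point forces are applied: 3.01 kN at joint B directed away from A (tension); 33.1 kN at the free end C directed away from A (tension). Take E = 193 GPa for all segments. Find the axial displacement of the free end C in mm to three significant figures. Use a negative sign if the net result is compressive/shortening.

1.55 mm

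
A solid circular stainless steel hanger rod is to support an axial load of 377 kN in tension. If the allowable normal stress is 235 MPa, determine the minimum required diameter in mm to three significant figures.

Required area A ≥ P/σ_allow = 377000/235 = 1604 mm².
For a solid circular section, d ≥ √(4A/π) = 45.2 mm.

45.2 mm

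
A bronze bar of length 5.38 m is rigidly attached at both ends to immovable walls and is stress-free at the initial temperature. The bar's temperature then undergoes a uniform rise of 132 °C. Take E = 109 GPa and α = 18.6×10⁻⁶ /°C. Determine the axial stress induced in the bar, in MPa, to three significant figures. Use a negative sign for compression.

-268 MPa

Free thermal expansion αLΔT = 18.6e-6 · 5380 · 132 = 13.21 mm.
The walls impose strain ε = −(13.21)/5380 = -2.4552e-03; σ = Eε = 109000 · -2.4552e-03 = -267.6 MPa.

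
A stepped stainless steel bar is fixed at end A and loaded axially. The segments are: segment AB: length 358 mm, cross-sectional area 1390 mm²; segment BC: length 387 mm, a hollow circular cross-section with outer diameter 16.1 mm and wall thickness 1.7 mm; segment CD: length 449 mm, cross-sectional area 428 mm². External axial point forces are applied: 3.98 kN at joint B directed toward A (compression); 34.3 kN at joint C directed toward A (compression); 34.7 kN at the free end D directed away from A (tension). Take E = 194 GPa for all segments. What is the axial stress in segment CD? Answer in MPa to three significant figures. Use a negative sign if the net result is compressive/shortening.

Internal axial forces (sectioning from the free end, tension +): N_CD = 34.7 kN, N_BC = 0.4 kN, N_AB = -3.58 kN.
σ_CD = N_CD/A_CD = 34700/428 = 81.07 MPa.

81.1 MPa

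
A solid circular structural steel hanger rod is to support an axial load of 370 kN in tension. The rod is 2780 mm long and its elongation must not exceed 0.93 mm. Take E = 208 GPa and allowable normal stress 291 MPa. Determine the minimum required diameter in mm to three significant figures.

Required area A ≥ P/σ_allow = 370000/291 = 1271 mm².
For a solid circular section, d ≥ √(4A/π) = 40.24 mm.
Elongation limit: A ≥ PL/(Eδ_allow) = 370000·2780/(208000·0.93) = 5317 mm² ⇒ d ≥ 82.28 mm.
The elongation limit governs.

82.3 mm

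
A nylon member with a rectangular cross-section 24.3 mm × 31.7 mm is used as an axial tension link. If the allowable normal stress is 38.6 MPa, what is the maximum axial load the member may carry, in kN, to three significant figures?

A = 770.3 mm².
P_max = σ_allow · A = 38.6 · 770.3 = 29730 N = 29.73 kN.

29.7 kN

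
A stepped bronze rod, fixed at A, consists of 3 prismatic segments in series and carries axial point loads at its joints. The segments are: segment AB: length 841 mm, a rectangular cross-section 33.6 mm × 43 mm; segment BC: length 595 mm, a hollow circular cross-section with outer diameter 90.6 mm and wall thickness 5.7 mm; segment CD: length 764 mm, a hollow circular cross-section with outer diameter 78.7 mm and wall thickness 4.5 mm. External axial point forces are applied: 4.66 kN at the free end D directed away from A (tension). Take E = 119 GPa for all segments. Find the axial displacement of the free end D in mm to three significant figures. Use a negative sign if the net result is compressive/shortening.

0.0666 mm

Internal axial forces (sectioning from the free end, tension +): N_CD = 4.66 kN, N_BC = 4.66 kN, N_AB = 4.66 kN.
A_AB = 1445 mm².
A_BC = 1520 mm².
A_CD = 1049 mm².
δ_AB = 4660·841/(1445·119000) = 0.02279 mm
δ_BC = 4660·595/(1520·119000) = 0.01533 mm
δ_CD = 4660·764/(1049·119000) = 0.02852 mm
δ = Σδ_i = 0.06664 mm.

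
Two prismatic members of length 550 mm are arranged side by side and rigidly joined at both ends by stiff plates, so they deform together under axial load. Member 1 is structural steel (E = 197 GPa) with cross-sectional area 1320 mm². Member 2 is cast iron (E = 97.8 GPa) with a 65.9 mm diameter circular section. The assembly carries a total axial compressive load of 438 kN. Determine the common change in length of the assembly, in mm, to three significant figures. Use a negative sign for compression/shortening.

-0.406 mm

A_2 = 3411 mm².
Equal strain + equilibrium ⇒ each member carries load in proportion to AE: A₁E₁ = 260000000 N, A₂E₂ = 333600000 N, ΣAE = 593600000 N.
δ = PL/ΣAE = -438000·550/593600000 = -0.4058 mm.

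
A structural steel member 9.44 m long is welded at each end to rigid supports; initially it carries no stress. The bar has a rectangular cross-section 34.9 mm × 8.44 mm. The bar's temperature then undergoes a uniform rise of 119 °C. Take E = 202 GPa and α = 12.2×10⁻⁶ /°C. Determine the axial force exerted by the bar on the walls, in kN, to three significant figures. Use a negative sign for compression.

Free thermal expansion αLΔT = 12.2e-6 · 9440 · 119 = 13.7 mm.
The walls impose strain ε = −(13.7)/9440 = -1.4518e-03; σ = Eε = 202000 · -1.4518e-03 = -293.3 MPa.
Wall reaction R = σ·A = -293.3·294.6 = -86380 N = -86.38 kN.

-86.4 kN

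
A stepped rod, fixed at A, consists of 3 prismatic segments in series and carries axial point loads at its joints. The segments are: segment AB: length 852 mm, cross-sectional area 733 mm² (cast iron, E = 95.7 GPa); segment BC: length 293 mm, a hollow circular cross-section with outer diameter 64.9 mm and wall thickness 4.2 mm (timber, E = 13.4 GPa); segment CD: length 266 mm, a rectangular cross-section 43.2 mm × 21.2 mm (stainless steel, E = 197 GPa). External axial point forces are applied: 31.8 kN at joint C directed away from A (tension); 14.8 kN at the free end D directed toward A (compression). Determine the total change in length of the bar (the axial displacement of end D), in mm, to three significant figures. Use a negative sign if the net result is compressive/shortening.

0.649 mm

Internal axial forces (sectioning from the free end, tension +): N_CD = -14.8 kN, N_BC = 17 kN, N_AB = 17 kN.
A_BC = 800.9 mm².
A_CD = 915.8 mm².
δ_AB = 17000·852/(733·95700) = 0.2065 mm
δ_BC = 17000·293/(800.9·13400) = 0.4641 mm
δ_CD = -14800·266/(915.8·197000) = -0.02182 mm
δ = Σδ_i = 0.6488 mm.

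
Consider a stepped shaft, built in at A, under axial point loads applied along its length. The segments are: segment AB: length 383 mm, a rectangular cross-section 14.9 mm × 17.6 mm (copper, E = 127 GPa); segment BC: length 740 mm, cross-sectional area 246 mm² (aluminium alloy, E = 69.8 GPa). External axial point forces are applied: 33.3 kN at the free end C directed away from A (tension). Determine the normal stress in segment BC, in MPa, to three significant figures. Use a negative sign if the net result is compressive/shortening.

135 MPa

Internal axial forces (sectioning from the free end, tension +): N_BC = 33.3 kN, N_AB = 33.3 kN.
σ_BC = N_BC/A_BC = 33300/246 = 135.4 MPa.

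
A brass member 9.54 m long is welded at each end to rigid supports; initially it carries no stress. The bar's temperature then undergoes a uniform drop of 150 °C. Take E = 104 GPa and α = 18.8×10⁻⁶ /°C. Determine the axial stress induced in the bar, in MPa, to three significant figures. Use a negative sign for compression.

Free thermal expansion αLΔT = 18.8e-6 · 9540 · -150 = -26.9 mm.
The walls impose strain ε = −(-26.9)/9540 = 2.8200e-03; σ = Eε = 104000 · 2.8200e-03 = 293.3 MPa.

293 MPa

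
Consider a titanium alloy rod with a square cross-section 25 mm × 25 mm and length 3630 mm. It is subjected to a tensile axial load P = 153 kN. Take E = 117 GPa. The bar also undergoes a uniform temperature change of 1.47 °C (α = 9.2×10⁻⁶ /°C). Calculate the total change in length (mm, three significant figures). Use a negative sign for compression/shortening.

A = 625 mm².
δ_mech = NL/(AE) = 153000·3630/(625·117000) = 7.595 mm.
δ_thermal = αLΔT = 9.2e-6·3630·1.47 = 0.04909 mm.
δ = δ_mech + δ_thermal = 7.644 mm.

7.64 mm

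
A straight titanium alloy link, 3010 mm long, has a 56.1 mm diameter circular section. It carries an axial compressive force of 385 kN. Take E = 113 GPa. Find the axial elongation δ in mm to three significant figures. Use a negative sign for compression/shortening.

-4.15 mm

A = 2472 mm².
δ_mech = NL/(AE) = -385000·3010/(2472·113000) = -4.149 mm.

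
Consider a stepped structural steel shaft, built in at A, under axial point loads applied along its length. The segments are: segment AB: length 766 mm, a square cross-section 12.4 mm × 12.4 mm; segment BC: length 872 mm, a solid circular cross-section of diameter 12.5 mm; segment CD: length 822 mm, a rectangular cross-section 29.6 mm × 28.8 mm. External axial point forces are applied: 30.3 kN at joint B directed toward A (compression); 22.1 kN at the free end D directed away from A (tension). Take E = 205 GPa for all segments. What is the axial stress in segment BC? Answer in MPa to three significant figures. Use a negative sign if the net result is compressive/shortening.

180 MPa

Internal axial forces (sectioning from the free end, tension +): N_CD = 22.1 kN, N_BC = 22.1 kN, N_AB = -8.2 kN.
A_BC = 122.7 mm².
σ_BC = N_BC/A_BC = 22100/122.7 = 180.1 MPa.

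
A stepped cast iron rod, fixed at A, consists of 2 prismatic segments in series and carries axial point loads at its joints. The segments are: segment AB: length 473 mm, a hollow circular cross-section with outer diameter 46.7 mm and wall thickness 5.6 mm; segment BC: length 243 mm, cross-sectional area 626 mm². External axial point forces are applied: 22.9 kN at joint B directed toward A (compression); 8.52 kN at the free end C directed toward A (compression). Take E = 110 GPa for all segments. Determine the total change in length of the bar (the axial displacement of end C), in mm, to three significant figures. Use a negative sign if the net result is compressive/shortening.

Internal axial forces (sectioning from the free end, tension +): N_BC = -8.52 kN, N_AB = -31.42 kN.
A_AB = 723.1 mm².
δ_AB = -31420·473/(723.1·110000) = -0.1869 mm
δ_BC = -8520·243/(626·110000) = -0.03007 mm
δ = Σδ_i = -0.2169 mm.

-0.217 mm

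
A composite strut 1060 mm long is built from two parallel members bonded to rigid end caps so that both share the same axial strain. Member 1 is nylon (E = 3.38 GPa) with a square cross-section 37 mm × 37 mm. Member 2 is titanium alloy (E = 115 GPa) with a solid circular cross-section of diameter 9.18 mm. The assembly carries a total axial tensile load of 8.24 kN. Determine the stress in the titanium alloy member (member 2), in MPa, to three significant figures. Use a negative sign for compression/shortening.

77.4 MPa

A_1 = 1369 mm².
A_2 = 66.19 mm².
Equal strain + equilibrium ⇒ each member carries load in proportion to AE: A₁E₁ = 4627000 N, A₂E₂ = 7612000 N, ΣAE = 12240000 N.
σ₂ = P·E₂/ΣAE = 8240·115000/12240000 = 77.43 MPa.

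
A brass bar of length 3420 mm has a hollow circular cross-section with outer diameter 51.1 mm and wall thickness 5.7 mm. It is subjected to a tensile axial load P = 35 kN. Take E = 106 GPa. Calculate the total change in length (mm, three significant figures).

1.39 mm

A = 813 mm².
δ_mech = NL/(AE) = 35000·3420/(813·106000) = 1.389 mm.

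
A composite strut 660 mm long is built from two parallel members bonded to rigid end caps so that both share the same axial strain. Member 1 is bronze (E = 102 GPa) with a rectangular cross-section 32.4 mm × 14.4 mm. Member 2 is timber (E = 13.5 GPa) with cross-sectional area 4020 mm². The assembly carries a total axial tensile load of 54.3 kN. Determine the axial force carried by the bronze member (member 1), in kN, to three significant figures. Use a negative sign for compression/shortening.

25.4 kN

A_1 = 466.6 mm².
Equal strain + equilibrium ⇒ each member carries load in proportion to AE: A₁E₁ = 47590000 N, A₂E₂ = 54270000 N, ΣAE = 101900000 N.
F₁ = P·A₁E₁/ΣAE = 54300·47590000/101900000 = 25370 N.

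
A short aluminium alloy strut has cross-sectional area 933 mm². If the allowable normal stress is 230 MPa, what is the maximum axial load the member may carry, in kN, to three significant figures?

215 kN

P_max = σ_allow · A = 230 · 933 = 214600 N = 214.6 kN.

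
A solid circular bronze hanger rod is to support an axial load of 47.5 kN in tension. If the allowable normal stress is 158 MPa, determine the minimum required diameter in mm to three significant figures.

Required area A ≥ P/σ_allow = 47500/158 = 300.6 mm².
For a solid circular section, d ≥ √(4A/π) = 19.56 mm.

19.6 mm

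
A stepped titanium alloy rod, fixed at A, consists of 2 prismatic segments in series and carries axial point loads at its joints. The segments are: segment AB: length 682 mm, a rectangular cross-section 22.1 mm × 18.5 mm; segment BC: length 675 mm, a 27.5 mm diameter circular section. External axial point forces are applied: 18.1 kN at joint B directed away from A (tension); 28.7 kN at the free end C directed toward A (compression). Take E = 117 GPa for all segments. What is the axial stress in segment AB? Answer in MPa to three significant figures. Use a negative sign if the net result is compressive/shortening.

Internal axial forces (sectioning from the free end, tension +): N_BC = -28.7 kN, N_AB = -10.6 kN.
A_AB = 408.9 mm².
σ_AB = N_AB/A_AB = -10600/408.9 = -25.93 MPa.

-25.9 MPa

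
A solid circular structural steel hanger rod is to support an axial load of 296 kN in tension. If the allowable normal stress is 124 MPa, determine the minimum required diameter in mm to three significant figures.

55.1 mm

Required area A ≥ P/σ_allow = 296000/124 = 2387 mm².
For a solid circular section, d ≥ √(4A/π) = 55.13 mm.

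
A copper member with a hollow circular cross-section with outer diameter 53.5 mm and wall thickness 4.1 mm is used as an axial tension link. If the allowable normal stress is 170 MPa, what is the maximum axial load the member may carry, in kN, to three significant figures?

A = 636.3 mm².
P_max = σ_allow · A = 170 · 636.3 = 108200 N = 108.2 kN.

108 kN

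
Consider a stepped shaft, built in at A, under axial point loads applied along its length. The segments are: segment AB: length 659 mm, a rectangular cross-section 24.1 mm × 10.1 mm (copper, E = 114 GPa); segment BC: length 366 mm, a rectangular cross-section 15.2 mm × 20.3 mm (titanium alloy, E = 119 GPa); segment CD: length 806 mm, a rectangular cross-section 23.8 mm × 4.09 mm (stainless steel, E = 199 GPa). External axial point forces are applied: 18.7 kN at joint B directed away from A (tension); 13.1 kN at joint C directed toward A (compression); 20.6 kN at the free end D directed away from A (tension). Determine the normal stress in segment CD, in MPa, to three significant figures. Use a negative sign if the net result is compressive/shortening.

Internal axial forces (sectioning from the free end, tension +): N_CD = 20.6 kN, N_BC = 7.5 kN, N_AB = 26.2 kN.
A_CD = 97.34 mm².
σ_CD = N_CD/A_CD = 20600/97.34 = 211.6 MPa.

212 MPa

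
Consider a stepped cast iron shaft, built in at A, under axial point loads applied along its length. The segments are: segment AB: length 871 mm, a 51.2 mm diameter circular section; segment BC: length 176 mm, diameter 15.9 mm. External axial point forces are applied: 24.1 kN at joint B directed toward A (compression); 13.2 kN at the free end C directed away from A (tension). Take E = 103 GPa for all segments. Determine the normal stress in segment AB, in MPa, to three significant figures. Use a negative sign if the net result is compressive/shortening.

-5.29 MPa

Internal axial forces (sectioning from the free end, tension +): N_BC = 13.2 kN, N_AB = -10.9 kN.
A_AB = 2059 mm².
σ_AB = N_AB/A_AB = -10900/2059 = -5.294 MPa.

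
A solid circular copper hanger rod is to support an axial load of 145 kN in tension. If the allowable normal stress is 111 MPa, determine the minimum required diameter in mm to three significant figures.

40.8 mm

Required area A ≥ P/σ_allow = 145000/111 = 1306 mm².
For a solid circular section, d ≥ √(4A/π) = 40.78 mm.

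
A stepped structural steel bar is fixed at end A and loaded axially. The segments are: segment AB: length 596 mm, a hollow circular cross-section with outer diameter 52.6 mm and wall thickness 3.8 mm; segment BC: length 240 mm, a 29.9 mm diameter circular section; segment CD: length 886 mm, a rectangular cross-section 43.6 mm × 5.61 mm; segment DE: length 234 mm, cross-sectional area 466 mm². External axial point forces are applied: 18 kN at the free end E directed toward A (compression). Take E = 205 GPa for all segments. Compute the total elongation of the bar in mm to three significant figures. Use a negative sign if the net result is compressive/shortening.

-0.482 mm

Internal axial forces (sectioning from the free end, tension +): N_DE = -18 kN, N_CD = -18 kN, N_BC = -18 kN, N_AB = -18 kN.
A_AB = 582.6 mm².
A_BC = 702.2 mm².
A_CD = 244.6 mm².
δ_AB = -18000·596/(582.6·205000) = -0.08983 mm
δ_BC = -18000·240/(702.2·205000) = -0.03001 mm
δ_CD = -18000·886/(244.6·205000) = -0.3181 mm
δ_DE = -18000·234/(466·205000) = -0.04409 mm
δ = Σδ_i = -0.482 mm.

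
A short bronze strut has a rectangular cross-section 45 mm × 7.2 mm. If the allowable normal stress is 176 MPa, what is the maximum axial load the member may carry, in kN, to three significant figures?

57.0 kN

A = 324 mm².
P_max = σ_allow · A = 176 · 324 = 57020 N = 57.02 kN.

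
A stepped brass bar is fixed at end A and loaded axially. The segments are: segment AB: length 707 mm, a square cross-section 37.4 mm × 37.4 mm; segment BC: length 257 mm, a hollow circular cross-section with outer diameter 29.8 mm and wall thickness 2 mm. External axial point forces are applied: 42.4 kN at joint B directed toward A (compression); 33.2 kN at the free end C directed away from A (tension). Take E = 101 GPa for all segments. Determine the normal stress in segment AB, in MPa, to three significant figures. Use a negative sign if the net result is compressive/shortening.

-6.58 MPa

Internal axial forces (sectioning from the free end, tension +): N_BC = 33.2 kN, N_AB = -9.2 kN.
A_AB = 1399 mm².
σ_AB = N_AB/A_AB = -9200/1399 = -6.577 MPa.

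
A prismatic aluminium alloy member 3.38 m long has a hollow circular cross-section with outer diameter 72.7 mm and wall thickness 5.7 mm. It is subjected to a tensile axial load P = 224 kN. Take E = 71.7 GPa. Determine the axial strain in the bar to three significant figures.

0.00260

A = 1200 mm².
σ = N/A = 186.7 MPa; ε = σ/E = 186.7/71700 = 2.604e-03.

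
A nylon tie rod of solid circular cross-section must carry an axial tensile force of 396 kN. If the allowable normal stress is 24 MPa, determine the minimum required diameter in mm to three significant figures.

Required area A ≥ P/σ_allow = 396000/24 = 16500 mm².
For a solid circular section, d ≥ √(4A/π) = 144.9 mm.

145 mm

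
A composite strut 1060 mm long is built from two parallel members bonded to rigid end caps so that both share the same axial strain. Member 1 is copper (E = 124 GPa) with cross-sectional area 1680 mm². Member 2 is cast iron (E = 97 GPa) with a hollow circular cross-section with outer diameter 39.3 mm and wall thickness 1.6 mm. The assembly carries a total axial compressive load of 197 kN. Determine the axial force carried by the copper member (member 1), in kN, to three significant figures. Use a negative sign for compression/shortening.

-181 kN

A_2 = 189.5 mm².
Equal strain + equilibrium ⇒ each member carries load in proportion to AE: A₁E₁ = 208300000 N, A₂E₂ = 18380000 N, ΣAE = 226700000 N.
F₁ = P·A₁E₁/ΣAE = -197000·208300000/226700000 = -181000 N.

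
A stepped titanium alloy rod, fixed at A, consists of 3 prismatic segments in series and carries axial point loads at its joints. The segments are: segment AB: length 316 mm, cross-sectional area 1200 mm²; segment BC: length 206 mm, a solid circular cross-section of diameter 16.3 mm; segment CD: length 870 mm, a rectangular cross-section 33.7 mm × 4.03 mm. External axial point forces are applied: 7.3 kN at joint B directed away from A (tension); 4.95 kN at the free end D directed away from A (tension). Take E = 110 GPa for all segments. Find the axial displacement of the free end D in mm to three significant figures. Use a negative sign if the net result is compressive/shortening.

0.362 mm

Internal axial forces (sectioning from the free end, tension +): N_CD = 4.95 kN, N_BC = 4.95 kN, N_AB = 12.25 kN.
A_BC = 208.7 mm².
A_CD = 135.8 mm².
δ_AB = 12250·316/(1200·110000) = 0.02933 mm
δ_BC = 4950·206/(208.7·110000) = 0.04442 mm
δ_CD = 4950·870/(135.8·110000) = 0.2883 mm
δ = Σδ_i = 0.362 mm.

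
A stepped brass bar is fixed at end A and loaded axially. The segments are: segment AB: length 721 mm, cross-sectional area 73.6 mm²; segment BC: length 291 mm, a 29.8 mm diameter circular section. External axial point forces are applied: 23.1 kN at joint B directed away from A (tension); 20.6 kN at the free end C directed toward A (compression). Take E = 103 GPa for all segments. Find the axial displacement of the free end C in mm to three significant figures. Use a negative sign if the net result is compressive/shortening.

0.154 mm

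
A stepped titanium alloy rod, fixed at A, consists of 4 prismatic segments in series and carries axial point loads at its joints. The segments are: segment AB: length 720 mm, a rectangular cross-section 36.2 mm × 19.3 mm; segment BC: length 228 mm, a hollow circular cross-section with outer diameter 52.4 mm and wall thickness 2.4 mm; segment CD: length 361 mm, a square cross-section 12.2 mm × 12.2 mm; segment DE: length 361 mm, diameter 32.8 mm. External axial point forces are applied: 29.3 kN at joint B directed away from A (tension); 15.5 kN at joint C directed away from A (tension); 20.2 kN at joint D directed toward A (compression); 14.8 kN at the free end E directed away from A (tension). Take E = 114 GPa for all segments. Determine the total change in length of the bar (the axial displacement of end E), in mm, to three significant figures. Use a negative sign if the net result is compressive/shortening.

0.350 mm

Internal axial forces (sectioning from the free end, tension +): N_DE = 14.8 kN, N_CD = -5.4 kN, N_BC = 10.1 kN, N_AB = 39.4 kN.
A_AB = 698.7 mm².
A_BC = 377 mm².
A_CD = 148.8 mm².
A_DE = 845 mm².
δ_AB = 39400·720/(698.7·114000) = 0.3562 mm
δ_BC = 10100·228/(377·114000) = 0.05358 mm
δ_CD = -5400·361/(148.8·114000) = -0.1149 mm
δ_DE = 14800·361/(845·114000) = 0.05547 mm
δ = Σδ_i = 0.3503 mm.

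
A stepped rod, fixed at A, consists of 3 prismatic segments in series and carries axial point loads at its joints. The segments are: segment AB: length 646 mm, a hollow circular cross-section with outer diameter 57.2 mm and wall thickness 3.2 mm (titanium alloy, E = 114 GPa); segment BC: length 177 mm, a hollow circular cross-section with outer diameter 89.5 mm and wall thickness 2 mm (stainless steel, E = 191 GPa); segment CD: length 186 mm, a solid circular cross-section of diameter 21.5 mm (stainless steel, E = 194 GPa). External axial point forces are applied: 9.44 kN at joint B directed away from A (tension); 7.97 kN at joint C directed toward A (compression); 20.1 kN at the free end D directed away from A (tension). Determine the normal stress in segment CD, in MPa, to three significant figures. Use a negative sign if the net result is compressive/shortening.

55.4 MPa

Internal axial forces (sectioning from the free end, tension +): N_CD = 20.1 kN, N_BC = 12.13 kN, N_AB = 21.57 kN.
A_CD = 363.1 mm².
σ_CD = N_CD/A_CD = 20100/363.1 = 55.36 MPa.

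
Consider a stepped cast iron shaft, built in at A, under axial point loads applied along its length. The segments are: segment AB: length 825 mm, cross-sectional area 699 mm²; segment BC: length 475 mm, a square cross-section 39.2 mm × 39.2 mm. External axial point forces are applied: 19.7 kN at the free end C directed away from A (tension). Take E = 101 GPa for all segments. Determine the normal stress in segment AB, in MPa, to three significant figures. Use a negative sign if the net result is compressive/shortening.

28.2 MPa

Internal axial forces (sectioning from the free end, tension +): N_BC = 19.7 kN, N_AB = 19.7 kN.
σ_AB = N_AB/A_AB = 19700/699 = 28.18 MPa.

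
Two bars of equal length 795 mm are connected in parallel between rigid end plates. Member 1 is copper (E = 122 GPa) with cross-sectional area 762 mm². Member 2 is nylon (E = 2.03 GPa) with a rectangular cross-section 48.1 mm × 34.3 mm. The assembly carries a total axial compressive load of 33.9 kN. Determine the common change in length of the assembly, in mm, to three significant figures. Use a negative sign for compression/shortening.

-0.280 mm

A_2 = 1650 mm².
Equal strain + equilibrium ⇒ each member carries load in proportion to AE: A₁E₁ = 92960000 N, A₂E₂ = 3349000 N, ΣAE = 96310000 N.
δ = PL/ΣAE = -33900·795/96310000 = -0.2798 mm.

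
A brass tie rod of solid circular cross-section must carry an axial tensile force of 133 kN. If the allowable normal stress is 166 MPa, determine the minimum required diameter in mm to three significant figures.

Required area A ≥ P/σ_allow = 133000/166 = 801.2 mm².
For a solid circular section, d ≥ √(4A/π) = 31.94 mm.

31.9 mm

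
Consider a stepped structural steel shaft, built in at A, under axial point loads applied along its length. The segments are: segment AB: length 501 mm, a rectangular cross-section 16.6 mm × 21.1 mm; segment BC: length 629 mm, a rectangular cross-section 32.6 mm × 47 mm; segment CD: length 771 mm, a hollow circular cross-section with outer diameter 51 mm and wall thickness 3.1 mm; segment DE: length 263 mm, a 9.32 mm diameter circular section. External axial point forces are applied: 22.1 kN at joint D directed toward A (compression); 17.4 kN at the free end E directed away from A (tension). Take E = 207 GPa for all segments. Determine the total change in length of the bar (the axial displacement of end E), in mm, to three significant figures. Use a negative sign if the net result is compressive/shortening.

0.245 mm

Internal axial forces (sectioning from the free end, tension +): N_DE = 17.4 kN, N_CD = -4.7 kN, N_BC = -4.7 kN, N_AB = -4.7 kN.
A_AB = 350.3 mm².
A_BC = 1532 mm².
A_CD = 466.5 mm².
A_DE = 68.22 mm².
δ_AB = -4700·501/(350.3·207000) = -0.03248 mm
δ_BC = -4700·629/(1532·207000) = -0.009321 mm
δ_CD = -4700·771/(466.5·207000) = -0.03753 mm
δ_DE = 17400·263/(68.22·207000) = 0.3241 mm
δ = Σδ_i = 0.2447 mm.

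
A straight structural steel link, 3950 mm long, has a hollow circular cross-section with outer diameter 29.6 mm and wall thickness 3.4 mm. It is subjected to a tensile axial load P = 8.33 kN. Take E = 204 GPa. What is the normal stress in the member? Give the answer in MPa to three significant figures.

A = 279.9 mm².
σ = N/A = 8330/279.9 = 29.77 MPa.

29.8 MPa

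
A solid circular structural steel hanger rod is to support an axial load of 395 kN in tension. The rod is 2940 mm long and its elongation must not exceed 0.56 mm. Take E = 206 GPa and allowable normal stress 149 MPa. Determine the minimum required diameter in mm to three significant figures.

113 mm

Required area A ≥ P/σ_allow = 395000/149 = 2651 mm².
For a solid circular section, d ≥ √(4A/π) = 58.1 mm.
Elongation limit: A ≥ PL/(Eδ_allow) = 395000·2940/(206000·0.56) = 10070 mm² ⇒ d ≥ 113.2 mm.
The elongation limit governs.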